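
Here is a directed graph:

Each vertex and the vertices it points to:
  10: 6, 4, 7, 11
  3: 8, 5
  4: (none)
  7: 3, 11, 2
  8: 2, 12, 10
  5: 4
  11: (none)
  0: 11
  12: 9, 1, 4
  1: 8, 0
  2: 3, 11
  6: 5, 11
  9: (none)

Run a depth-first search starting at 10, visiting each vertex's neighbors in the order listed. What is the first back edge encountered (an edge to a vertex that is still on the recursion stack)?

2→3

DFS from 10 (visiting each vertex's neighbors in the order listed); mark gray on enter, black on exit:
10 gray
  6 gray
    5 gray
      4 gray
      4 black
    5 black
    11 gray
    11 black
  6 black
  10→4: 4 black — skip
  7 gray
    3 gray
      8 gray
        2 gray
          2→3: 3 is gray → back edge
First back edge: 2 → 3.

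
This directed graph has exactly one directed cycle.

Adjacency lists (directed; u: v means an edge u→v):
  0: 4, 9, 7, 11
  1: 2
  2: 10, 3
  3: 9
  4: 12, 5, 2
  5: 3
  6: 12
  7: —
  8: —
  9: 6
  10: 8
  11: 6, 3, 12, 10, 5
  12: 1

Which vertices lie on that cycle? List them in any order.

DFS with gray/black marking from 6:
6 gray
  12 gray
    1 gray
      2 gray
        10 gray
          8 gray
          8 black
        10 black
        3 gray
          9 gray
            9→6: 6 is gray → back edge
Back edge closes the cycle 6 → 12 → 1 → 2 → 3 → 9 → 6; its vertices are {1, 2, 3, 6, 9, 12}.

1, 2, 3, 6, 9, 12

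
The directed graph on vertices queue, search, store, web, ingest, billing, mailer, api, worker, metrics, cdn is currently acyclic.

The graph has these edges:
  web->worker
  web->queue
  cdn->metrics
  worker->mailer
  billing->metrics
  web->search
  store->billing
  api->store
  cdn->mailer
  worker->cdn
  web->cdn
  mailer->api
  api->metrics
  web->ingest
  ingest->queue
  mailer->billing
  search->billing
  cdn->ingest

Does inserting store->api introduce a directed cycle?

Yes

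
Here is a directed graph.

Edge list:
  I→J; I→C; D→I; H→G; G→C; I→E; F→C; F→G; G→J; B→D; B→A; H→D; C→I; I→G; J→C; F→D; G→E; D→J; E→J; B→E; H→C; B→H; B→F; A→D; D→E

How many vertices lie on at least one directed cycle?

5

A vertex is on a directed cycle iff it belongs to a strongly connected component of size ≥ 2 (or has a self-loop).
The vertices on cycles are {C, E, G, I, J} — 5 in total.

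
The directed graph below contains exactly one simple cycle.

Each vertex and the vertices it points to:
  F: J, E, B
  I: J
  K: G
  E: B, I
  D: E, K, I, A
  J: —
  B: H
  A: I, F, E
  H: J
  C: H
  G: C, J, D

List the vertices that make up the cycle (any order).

D, G, K

DFS with gray/black marking from D:
D gray
  E gray
    B gray
      H gray
        J gray
        J black
      H black
    B black
    I gray
      I→J: J black — skip
    I black
  E black
  K gray
    G gray
      C gray
        C→H: H black — skip
      C black
      G→J: J black — skip
      G→D: D is gray → back edge
Back edge closes the cycle D → K → G → D; its vertices are {D, G, K}.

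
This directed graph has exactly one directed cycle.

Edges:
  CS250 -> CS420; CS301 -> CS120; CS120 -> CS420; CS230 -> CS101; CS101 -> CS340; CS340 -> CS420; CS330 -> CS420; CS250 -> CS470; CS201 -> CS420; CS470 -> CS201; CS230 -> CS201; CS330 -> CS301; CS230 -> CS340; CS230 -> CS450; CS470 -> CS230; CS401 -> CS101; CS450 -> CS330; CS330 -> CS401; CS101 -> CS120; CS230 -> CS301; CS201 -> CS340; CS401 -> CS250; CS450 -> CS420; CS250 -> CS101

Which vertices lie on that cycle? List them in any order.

DFS with gray/black marking from CS470:
CS470 gray
  CS201 gray
    CS340 gray
      CS420 gray
      CS420 black
    CS340 black
    CS201→CS420: CS420 black — skip
  CS201 black
  CS230 gray
    CS230→CS340: CS340 black — skip
    CS230→CS201: CS201 black — skip
    CS450 gray
      CS450→CS420: CS420 black — skip
      CS330 gray
        CS401 gray
          CS250 gray
            CS250→CS470: CS470 is gray → back edge
Back edge closes the cycle CS470 → CS230 → CS450 → CS330 → CS401 → CS250 → CS470; its vertices are {CS230, CS250, CS330, CS401, CS450, CS470}.

CS230, CS250, CS330, CS401, CS450, CS470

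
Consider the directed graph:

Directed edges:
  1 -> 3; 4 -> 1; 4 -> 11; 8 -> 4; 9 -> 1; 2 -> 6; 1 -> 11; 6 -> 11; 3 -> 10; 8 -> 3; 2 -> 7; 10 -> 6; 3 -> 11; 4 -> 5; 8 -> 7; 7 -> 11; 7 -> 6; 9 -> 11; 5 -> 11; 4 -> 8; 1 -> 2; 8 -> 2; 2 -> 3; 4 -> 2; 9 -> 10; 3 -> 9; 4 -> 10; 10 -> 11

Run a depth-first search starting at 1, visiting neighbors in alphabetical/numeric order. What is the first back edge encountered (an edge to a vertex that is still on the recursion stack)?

9->1

DFS from 1 (visiting neighbors in alphabetical/numeric order); mark gray on enter, black on exit:
1 gray
  2 gray
    3 gray
      9 gray
        9→1: 1 is gray → back edge
First back edge: 9 → 1.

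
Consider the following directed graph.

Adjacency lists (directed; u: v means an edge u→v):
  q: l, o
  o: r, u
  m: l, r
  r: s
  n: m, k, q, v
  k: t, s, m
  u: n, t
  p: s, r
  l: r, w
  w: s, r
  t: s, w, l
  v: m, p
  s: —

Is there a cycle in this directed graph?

Yes

DFS with white/gray/black marking, starting from v:
v gray
  m gray
    l gray
      r gray
        s gray
        s black
      r black
      w gray
        w→s: s black — skip
        w→r: r black — skip
      w black
    l black
    m→r: r black — skip
  m black
  p gray
    p→s: s black — skip
    p→r: r black — skip
  p black
v black
q gray
  q→l: l black — skip
  o gray
    o→r: r black — skip
    u gray
      n gray
        n→m: m black — skip
        k gray
          t gray
            t→s: s black — skip
            t→w: w black — skip
            t→l: l black — skip
          t black
          k→s: s black — skip
          k→m: m black — skip
        k black
        n→q: q is gray → back edge
Back edge found, so a cycle exists: q → o → u → n → q.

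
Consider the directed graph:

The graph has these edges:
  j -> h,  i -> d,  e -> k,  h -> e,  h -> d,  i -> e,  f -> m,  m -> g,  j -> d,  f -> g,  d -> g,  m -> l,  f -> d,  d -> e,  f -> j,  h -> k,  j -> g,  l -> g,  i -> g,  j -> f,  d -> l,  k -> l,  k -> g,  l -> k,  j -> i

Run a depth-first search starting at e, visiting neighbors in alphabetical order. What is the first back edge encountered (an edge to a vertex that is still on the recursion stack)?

DFS from e (visiting neighbors in alphabetical order); mark gray on enter, black on exit:
e gray
  k gray
    g gray
    g black
    l gray
      l→g: g black — skip
      l→k: k is gray → back edge
First back edge: l → k.

l→k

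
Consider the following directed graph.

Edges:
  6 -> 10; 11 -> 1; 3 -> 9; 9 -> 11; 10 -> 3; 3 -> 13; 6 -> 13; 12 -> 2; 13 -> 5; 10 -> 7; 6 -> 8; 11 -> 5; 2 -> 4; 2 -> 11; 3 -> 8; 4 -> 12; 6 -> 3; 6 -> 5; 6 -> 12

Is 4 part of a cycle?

4 is on a cycle iff 4 can reach itself via ≥1 edge.
4 → 12 → 2 → 4 — yes.

Yes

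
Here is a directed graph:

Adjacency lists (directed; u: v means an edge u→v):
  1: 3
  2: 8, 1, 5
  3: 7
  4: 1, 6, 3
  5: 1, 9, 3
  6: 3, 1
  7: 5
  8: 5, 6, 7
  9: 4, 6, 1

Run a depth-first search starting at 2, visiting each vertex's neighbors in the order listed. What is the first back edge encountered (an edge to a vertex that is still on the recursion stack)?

DFS from 2 (visiting each vertex's neighbors in the order listed); mark gray on enter, black on exit:
2 gray
  8 gray
    5 gray
      1 gray
        3 gray
          7 gray
            7→5: 5 is gray → back edge
First back edge: 7 → 5.

7->5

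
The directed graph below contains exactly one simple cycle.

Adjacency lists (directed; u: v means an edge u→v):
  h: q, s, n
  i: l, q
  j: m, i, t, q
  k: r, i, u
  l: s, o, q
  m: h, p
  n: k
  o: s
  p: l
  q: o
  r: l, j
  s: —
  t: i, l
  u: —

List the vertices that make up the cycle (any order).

h, j, k, m, n, r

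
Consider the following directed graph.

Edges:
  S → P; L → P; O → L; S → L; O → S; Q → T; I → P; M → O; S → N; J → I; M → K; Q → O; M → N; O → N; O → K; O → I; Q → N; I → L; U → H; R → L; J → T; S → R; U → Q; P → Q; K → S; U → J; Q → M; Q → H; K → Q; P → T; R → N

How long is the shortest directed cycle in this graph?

For each vertex v, BFS finds the shortest path from v back to v.
The shortest such closed walk is Q → M → K → Q, length 3.

3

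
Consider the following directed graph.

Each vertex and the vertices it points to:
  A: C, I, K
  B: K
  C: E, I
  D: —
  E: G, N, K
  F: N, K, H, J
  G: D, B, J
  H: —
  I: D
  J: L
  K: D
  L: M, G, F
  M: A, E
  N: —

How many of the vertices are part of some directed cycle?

A vertex is on a directed cycle iff it belongs to a strongly connected component of size ≥ 2 (or has a self-loop).
The vertices on cycles are {A, C, E, F, G, J, L, M} — 8 in total.

8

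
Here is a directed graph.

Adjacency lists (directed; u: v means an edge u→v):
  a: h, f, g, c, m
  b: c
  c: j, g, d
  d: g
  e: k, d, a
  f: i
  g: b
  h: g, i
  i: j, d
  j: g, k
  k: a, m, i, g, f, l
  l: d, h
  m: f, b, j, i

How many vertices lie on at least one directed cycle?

A vertex is on a directed cycle iff it belongs to a strongly connected component of size ≥ 2 (or has a self-loop).
The vertices on cycles are {a, b, c, d, f, g, h, i, j, k, l, m} — 12 in total.

12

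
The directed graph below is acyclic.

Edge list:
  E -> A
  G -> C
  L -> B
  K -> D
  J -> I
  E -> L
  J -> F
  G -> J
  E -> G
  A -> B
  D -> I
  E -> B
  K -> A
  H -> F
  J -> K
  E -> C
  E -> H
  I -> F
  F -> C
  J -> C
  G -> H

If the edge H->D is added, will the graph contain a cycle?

No

Adding H→D creates a cycle iff D can already reach H.
Explore from D: no path reaches H. The graph stays acyclic.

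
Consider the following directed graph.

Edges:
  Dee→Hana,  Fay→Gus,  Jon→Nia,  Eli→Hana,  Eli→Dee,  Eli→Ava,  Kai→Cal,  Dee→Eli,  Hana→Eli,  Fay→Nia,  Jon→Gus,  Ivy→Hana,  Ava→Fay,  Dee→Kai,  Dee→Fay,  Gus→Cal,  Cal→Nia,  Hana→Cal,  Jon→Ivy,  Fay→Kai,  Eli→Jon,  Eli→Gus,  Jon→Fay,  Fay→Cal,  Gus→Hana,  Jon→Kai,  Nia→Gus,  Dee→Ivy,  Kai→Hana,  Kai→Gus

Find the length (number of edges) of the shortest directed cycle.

2

For each vertex v, BFS finds the shortest path from v back to v.
The shortest such closed walk is Dee → Eli → Dee, length 2.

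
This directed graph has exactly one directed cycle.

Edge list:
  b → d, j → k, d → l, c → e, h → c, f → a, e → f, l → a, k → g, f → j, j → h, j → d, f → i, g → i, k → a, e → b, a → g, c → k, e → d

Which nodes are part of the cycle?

c, e, f, h, j

DFS with gray/black marking from j:
j gray
  h gray
    c gray
      k gray
        g gray
          i gray
          i black
        g black
        a gray
          a→g: g black — skip
        a black
      k black
      e gray
        f gray
          f→a: a black — skip
          f→j: j is gray → back edge
Back edge closes the cycle j → h → c → e → f → j; its vertices are {c, e, f, h, j}.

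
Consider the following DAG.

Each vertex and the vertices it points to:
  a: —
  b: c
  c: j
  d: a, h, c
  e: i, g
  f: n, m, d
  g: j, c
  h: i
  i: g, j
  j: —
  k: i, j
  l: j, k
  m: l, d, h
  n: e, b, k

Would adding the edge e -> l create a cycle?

No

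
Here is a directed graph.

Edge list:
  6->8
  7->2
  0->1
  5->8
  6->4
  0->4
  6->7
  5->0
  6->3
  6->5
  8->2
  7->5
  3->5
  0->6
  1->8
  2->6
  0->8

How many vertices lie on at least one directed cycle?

A vertex is on a directed cycle iff it belongs to a strongly connected component of size ≥ 2 (or has a self-loop).
The vertices on cycles are {0, 1, 2, 3, 5, 6, 7, 8} — 8 in total.

8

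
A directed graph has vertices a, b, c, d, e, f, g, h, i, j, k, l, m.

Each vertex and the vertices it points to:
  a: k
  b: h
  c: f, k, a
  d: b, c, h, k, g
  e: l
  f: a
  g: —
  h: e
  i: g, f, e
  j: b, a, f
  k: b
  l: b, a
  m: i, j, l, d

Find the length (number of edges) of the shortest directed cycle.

For each vertex v, BFS finds the shortest path from v back to v.
The shortest such closed walk is h → e → l → b → h, length 4.

4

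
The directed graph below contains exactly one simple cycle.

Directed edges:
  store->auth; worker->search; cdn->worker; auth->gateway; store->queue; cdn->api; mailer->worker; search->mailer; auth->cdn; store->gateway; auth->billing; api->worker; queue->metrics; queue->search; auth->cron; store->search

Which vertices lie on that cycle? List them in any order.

DFS with gray/black marking from worker:
worker gray
  search gray
    mailer gray
      mailer→worker: worker is gray → back edge
Back edge closes the cycle worker → search → mailer → worker; its vertices are {mailer, search, worker}.

mailer, search, worker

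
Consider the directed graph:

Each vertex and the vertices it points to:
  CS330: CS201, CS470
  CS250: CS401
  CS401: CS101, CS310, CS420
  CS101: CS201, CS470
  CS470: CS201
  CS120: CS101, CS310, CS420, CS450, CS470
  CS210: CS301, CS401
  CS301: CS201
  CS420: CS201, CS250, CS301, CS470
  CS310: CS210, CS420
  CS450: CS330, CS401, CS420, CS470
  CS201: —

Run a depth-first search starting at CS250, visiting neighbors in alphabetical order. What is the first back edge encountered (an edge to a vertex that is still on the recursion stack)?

CS210→CS401

DFS from CS250 (visiting neighbors in alphabetical order); mark gray on enter, black on exit:
CS250 gray
  CS401 gray
    CS101 gray
      CS201 gray
      CS201 black
      CS470 gray
        CS470→CS201: CS201 black — skip
      CS470 black
    CS101 black
    CS310 gray
      CS210 gray
        CS301 gray
          CS301→CS201: CS201 black — skip
        CS301 black
        CS210→CS401: CS401 is gray → back edge
First back edge: CS210 → CS401.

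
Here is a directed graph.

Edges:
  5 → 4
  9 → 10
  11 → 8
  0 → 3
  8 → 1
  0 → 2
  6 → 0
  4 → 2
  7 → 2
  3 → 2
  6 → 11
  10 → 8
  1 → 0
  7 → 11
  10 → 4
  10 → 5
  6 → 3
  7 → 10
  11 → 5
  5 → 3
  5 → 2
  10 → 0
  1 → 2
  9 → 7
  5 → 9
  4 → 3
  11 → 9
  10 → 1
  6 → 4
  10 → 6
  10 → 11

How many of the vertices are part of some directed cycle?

A vertex is on a directed cycle iff it belongs to a strongly connected component of size ≥ 2 (or has a self-loop).
The vertices on cycles are {5, 6, 7, 9, 10, 11} — 6 in total.

6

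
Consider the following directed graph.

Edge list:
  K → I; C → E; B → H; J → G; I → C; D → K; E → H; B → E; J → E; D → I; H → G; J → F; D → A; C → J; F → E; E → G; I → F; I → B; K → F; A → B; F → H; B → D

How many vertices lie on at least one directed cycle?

5

A vertex is on a directed cycle iff it belongs to a strongly connected component of size ≥ 2 (or has a self-loop).
The vertices on cycles are {A, B, D, I, K} — 5 in total.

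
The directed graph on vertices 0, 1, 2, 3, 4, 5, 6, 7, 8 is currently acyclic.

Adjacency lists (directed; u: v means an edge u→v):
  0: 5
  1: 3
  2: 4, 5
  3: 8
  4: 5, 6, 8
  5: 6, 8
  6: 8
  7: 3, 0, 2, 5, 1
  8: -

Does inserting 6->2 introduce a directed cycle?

Yes

Adding 6→2 creates a cycle iff 2 can already reach 6.
Path from 2: 2 → 4 → 6.
So 2 → … → 6 → 2 is a cycle.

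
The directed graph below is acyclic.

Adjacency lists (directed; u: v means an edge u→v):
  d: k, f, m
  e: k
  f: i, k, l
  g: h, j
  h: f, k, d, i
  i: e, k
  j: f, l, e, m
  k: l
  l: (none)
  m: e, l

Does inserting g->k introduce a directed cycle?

No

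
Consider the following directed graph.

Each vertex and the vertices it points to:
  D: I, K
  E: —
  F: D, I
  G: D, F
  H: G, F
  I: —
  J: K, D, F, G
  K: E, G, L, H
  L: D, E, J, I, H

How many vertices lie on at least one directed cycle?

A vertex is on a directed cycle iff it belongs to a strongly connected component of size ≥ 2 (or has a self-loop).
The vertices on cycles are {D, F, G, H, J, K, L} — 7 in total.

7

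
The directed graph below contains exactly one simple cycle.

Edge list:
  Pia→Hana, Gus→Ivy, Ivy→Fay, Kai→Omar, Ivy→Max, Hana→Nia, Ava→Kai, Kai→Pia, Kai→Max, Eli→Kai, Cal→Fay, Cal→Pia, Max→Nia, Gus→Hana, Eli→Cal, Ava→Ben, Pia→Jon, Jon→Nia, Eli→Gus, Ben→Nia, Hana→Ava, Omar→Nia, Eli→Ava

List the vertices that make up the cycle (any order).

Ava, Kai, Pia, Hana

DFS with gray/black marking from Ava:
Ava gray
  Ben gray
    Nia gray
    Nia black
  Ben black
  Kai gray
    Pia gray
      Hana gray
        Hana→Ava: Ava is gray → back edge
Back edge closes the cycle Ava → Kai → Pia → Hana → Ava; its vertices are {Ava, Kai, Pia, Hana}.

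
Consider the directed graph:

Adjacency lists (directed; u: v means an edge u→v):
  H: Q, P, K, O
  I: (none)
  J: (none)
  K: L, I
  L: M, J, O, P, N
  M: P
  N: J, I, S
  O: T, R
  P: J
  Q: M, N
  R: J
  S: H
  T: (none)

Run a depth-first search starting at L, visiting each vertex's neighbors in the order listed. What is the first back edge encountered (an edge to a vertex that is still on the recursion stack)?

DFS from L (visiting each vertex's neighbors in the order listed); mark gray on enter, black on exit:
L gray
  M gray
    P gray
      J gray
      J black
    P black
  M black
  L→J: J black — skip
  O gray
    T gray
    T black
    R gray
      R→J: J black — skip
    R black
  O black
  L→P: P black — skip
  N gray
    N→J: J black — skip
    I gray
    I black
    S gray
      H gray
        Q gray
          Q→M: M black — skip
          Q→N: N is gray → back edge
First back edge: Q → N.

Q→N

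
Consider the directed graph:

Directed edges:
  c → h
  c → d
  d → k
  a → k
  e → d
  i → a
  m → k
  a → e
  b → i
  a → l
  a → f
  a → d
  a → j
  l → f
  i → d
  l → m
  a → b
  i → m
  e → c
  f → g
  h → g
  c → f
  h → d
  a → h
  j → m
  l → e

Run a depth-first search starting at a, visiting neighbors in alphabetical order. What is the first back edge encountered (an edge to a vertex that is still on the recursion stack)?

DFS from a (visiting neighbors in alphabetical order); mark gray on enter, black on exit:
a gray
  b gray
    i gray
      i→a: a is gray → back edge
First back edge: i → a.

i->a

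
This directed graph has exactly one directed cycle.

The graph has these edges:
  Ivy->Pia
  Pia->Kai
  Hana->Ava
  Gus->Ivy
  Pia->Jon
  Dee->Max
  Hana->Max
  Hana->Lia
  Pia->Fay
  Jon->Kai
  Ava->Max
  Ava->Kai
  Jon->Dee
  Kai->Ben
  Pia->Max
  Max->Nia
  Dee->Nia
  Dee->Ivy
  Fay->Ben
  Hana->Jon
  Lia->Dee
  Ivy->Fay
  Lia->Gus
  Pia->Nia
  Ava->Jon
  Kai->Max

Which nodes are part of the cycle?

Dee, Ivy, Jon, Pia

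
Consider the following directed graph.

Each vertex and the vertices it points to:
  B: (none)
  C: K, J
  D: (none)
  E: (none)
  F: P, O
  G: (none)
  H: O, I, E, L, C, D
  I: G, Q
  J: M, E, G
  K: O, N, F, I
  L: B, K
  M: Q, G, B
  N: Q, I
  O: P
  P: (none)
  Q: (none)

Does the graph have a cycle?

DFS with white/gray/black marking, starting from N:
N gray
  Q gray
  Q black
  I gray
    G gray
    G black
    I→Q: Q black — skip
  I black
N black
B gray
B black
C gray
  K gray
    O gray
      P gray
      P black
    O black
    K→N: N black — skip
    F gray
      F→P: P black — skip
      F→O: O black — skip
    F black
    K→I: I black — skip
  K black
  J gray
    M gray
      M→Q: Q black — skip
      M→G: G black — skip
      M→B: B black — skip
    M black
    E gray
    E black
    J→G: G black — skip
  J black
C black
D gray
D black
H gray
  H→O: O black — skip
  H→I: I black — skip
  H→E: E black — skip
  L gray
    L→B: B black — skip
    L→K: K black — skip
  L black
  H→C: C black — skip
  H→D: D black — skip
H black
Every edge goes to a white or black vertex — no back edge, so the graph is acyclic.

No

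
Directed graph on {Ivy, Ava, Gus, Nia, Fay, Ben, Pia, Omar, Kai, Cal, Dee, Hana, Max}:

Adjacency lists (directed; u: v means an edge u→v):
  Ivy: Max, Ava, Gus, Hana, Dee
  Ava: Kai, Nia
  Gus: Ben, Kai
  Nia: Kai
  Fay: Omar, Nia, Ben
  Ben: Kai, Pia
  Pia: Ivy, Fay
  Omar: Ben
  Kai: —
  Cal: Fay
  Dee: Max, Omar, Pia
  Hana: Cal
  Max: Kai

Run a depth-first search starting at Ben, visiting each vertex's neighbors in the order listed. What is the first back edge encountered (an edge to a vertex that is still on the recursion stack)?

Gus→Ben

DFS from Ben (visiting each vertex's neighbors in the order listed); mark gray on enter, black on exit:
Ben gray
  Kai gray
  Kai black
  Pia gray
    Ivy gray
      Max gray
        Max→Kai: Kai black — skip
      Max black
      Ava gray
        Ava→Kai: Kai black — skip
        Nia gray
          Nia→Kai: Kai black — skip
        Nia black
      Ava black
      Gus gray
        Gus→Ben: Ben is gray → back edge
First back edge: Gus → Ben.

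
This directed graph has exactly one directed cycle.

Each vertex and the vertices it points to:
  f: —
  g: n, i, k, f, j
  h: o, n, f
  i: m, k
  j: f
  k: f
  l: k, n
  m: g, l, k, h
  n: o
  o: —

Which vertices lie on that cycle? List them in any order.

g, i, m

DFS with gray/black marking from m:
m gray
  g gray
    n gray
      o gray
      o black
    n black
    i gray
      i→m: m is gray → back edge
Back edge closes the cycle m → g → i → m; its vertices are {g, i, m}.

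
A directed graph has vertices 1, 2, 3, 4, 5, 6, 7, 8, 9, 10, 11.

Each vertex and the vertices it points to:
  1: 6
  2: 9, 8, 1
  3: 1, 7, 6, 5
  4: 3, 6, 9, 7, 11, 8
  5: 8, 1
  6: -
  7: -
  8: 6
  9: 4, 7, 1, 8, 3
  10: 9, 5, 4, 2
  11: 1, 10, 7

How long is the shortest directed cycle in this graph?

2

For each vertex v, BFS finds the shortest path from v back to v.
The shortest such closed walk is 9 → 4 → 9, length 2.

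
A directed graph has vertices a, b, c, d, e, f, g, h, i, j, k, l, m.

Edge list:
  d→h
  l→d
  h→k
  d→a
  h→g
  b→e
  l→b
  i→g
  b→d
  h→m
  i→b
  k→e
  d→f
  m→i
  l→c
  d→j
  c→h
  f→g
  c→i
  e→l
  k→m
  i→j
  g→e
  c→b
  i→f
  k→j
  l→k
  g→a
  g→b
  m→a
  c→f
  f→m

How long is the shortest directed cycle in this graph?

3

For each vertex v, BFS finds the shortest path from v back to v.
The shortest such closed walk is l → b → e → l, length 3.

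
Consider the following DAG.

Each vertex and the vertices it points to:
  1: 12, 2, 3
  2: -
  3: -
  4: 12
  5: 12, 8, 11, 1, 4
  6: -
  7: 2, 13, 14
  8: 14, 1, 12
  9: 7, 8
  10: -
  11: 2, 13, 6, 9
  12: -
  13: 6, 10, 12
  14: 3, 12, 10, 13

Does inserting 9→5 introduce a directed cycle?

Yes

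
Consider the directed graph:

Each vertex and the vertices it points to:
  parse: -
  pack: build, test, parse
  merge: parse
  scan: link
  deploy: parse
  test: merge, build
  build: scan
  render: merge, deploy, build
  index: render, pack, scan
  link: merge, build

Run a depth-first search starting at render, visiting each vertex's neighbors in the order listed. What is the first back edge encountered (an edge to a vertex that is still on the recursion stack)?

DFS from render (visiting each vertex's neighbors in the order listed); mark gray on enter, black on exit:
render gray
  merge gray
    parse gray
    parse black
  merge black
  deploy gray
    deploy→parse: parse black — skip
  deploy black
  build gray
    scan gray
      link gray
        link→merge: merge black — skip
        link→build: build is gray → back edge
First back edge: link → build.

link->build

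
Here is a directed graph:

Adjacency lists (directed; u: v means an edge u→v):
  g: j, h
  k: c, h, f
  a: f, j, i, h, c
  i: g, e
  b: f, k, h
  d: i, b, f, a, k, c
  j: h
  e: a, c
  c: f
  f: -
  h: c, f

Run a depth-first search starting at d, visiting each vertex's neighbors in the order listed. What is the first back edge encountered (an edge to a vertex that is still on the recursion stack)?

DFS from d (visiting each vertex's neighbors in the order listed); mark gray on enter, black on exit:
d gray
  i gray
    g gray
      j gray
        h gray
          c gray
            f gray
            f black
          c black
          h→f: f black — skip
        h black
      j black
      g→h: h black — skip
    g black
    e gray
      a gray
        a→f: f black — skip
        a→j: j black — skip
        a→i: i is gray → back edge
First back edge: a → i.

a→i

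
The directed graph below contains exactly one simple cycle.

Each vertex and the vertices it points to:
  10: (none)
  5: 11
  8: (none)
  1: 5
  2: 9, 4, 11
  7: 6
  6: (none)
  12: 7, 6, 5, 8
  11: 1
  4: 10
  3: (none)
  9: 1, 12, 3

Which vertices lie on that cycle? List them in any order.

DFS with gray/black marking from 5:
5 gray
  11 gray
    1 gray
      1→5: 5 is gray → back edge
Back edge closes the cycle 5 → 11 → 1 → 5; its vertices are {1, 5, 11}.

1, 5, 11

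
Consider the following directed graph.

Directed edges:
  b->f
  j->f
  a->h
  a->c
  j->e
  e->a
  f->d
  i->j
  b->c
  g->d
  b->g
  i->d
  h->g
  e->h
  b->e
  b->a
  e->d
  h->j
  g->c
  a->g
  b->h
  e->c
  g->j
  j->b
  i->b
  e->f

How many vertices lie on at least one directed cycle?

A vertex is on a directed cycle iff it belongs to a strongly connected component of size ≥ 2 (or has a self-loop).
The vertices on cycles are {a, b, e, g, h, j} — 6 in total.

6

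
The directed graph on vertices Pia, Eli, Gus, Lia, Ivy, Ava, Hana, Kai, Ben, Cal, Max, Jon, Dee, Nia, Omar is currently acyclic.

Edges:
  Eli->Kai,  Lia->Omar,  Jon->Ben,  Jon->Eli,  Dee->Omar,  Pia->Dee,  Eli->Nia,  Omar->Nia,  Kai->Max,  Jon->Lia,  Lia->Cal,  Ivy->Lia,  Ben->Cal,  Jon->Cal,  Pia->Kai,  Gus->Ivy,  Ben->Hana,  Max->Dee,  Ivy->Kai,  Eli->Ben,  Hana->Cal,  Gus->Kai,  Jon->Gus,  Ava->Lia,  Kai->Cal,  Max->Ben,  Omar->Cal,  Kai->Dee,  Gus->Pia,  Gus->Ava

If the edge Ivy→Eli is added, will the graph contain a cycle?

No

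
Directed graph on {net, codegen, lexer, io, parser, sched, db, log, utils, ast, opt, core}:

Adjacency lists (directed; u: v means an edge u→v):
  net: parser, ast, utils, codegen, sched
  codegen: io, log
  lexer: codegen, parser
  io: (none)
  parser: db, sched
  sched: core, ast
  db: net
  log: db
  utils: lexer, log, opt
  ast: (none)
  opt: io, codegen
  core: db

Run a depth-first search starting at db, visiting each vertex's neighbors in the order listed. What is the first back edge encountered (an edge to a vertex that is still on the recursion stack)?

parser->db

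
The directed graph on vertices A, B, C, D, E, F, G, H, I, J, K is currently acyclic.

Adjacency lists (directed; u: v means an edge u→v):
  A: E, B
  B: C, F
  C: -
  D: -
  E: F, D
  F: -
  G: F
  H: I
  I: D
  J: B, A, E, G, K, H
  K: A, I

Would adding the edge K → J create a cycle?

Adding K→J creates a cycle iff J can already reach K.
Path from J: J → K.
So J → … → K → J is a cycle.

Yes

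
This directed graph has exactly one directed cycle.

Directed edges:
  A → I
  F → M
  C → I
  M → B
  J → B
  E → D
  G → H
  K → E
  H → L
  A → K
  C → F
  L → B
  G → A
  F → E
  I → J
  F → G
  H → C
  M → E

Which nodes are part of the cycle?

DFS with gray/black marking from G:
G gray
  A gray
    I gray
      J gray
        B gray
        B black
      J black
    I black
    K gray
      E gray
        D gray
        D black
      E black
    K black
  A black
  H gray
    L gray
      L→B: B black — skip
    L black
    C gray
      F gray
        F→E: E black — skip
        M gray
          M→B: B black — skip
          M→E: E black — skip
        M black
        F→G: G is gray → back edge
Back edge closes the cycle G → H → C → F → G; its vertices are {C, F, G, H}.

C, F, G, H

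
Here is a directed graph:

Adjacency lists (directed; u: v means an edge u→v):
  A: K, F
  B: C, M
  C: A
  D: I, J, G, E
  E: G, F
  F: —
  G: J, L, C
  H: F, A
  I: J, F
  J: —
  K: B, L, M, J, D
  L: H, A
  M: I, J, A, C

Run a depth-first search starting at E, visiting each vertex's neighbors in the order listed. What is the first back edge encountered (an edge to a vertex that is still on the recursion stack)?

C→A

DFS from E (visiting each vertex's neighbors in the order listed); mark gray on enter, black on exit:
E gray
  G gray
    J gray
    J black
    L gray
      H gray
        F gray
        F black
        A gray
          K gray
            B gray
              C gray
                C→A: A is gray → back edge
First back edge: C → A.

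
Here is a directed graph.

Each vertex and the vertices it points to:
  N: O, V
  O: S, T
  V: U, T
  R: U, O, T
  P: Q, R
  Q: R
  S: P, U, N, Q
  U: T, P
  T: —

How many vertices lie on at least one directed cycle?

8

A vertex is on a directed cycle iff it belongs to a strongly connected component of size ≥ 2 (or has a self-loop).
The vertices on cycles are {N, O, P, Q, R, S, U, V} — 8 in total.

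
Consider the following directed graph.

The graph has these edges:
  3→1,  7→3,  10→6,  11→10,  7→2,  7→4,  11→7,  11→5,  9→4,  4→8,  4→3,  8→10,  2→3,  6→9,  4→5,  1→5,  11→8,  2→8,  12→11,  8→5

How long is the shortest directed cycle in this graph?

5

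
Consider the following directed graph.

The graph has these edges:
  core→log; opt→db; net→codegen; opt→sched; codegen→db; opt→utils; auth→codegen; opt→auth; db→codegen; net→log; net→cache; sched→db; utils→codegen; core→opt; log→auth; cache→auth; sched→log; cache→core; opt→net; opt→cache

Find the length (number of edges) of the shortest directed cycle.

For each vertex v, BFS finds the shortest path from v back to v.
The shortest such closed walk is db → codegen → db, length 2.

2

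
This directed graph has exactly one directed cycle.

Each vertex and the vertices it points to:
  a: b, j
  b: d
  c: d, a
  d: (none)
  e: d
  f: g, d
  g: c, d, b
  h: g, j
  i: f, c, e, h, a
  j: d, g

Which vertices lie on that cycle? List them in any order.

a, c, g, j

DFS with gray/black marking from c:
c gray
  d gray
  d black
  a gray
    b gray
      b→d: d black — skip
    b black
    j gray
      j→d: d black — skip
      g gray
        g→c: c is gray → back edge
Back edge closes the cycle c → a → j → g → c; its vertices are {a, c, g, j}.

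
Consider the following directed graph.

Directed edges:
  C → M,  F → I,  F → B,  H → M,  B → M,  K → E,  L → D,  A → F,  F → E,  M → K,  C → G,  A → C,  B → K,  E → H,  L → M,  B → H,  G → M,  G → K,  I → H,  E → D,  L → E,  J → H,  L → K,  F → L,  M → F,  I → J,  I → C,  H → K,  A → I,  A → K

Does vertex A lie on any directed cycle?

No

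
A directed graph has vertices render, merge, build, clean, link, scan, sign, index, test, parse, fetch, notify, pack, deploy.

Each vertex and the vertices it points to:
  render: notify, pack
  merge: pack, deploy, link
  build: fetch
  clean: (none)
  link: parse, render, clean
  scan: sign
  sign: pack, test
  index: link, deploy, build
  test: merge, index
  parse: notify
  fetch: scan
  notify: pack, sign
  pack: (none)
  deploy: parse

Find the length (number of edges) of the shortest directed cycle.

6

For each vertex v, BFS finds the shortest path from v back to v.
The shortest such closed walk is test → index → build → fetch → scan → sign → test, length 6.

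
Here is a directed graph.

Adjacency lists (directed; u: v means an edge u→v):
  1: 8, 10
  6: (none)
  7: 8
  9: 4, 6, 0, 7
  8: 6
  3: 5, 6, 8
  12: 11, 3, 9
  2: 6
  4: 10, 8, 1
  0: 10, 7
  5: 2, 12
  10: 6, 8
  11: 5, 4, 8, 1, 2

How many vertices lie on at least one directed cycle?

4

A vertex is on a directed cycle iff it belongs to a strongly connected component of size ≥ 2 (or has a self-loop).
The vertices on cycles are {3, 5, 11, 12} — 4 in total.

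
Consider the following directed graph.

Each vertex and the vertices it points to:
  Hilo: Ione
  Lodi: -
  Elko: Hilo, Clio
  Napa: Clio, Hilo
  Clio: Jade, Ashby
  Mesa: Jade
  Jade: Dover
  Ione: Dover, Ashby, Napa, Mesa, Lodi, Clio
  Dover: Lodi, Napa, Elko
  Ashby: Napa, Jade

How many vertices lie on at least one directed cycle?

A vertex is on a directed cycle iff it belongs to a strongly connected component of size ≥ 2 (or has a self-loop).
The vertices on cycles are {Clio, Elko, Hilo, Ione, Jade, Mesa, Napa, Ashby, Dover} — 9 in total.

9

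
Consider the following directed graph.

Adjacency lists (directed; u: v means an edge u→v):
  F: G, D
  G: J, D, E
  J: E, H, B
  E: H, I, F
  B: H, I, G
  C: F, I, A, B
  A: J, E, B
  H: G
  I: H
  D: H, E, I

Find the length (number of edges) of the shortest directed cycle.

3

For each vertex v, BFS finds the shortest path from v back to v.
The shortest such closed walk is F → G → E → F, length 3.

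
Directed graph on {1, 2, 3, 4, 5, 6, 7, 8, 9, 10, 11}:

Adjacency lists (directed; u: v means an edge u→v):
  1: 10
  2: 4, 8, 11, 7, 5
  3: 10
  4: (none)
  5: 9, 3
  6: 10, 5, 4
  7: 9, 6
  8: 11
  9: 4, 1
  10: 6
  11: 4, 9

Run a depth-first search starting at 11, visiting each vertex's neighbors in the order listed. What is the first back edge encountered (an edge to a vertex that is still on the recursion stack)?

6→10

DFS from 11 (visiting each vertex's neighbors in the order listed); mark gray on enter, black on exit:
11 gray
  4 gray
  4 black
  9 gray
    9→4: 4 black — skip
    1 gray
      10 gray
        6 gray
          6→10: 10 is gray → back edge
First back edge: 6 → 10.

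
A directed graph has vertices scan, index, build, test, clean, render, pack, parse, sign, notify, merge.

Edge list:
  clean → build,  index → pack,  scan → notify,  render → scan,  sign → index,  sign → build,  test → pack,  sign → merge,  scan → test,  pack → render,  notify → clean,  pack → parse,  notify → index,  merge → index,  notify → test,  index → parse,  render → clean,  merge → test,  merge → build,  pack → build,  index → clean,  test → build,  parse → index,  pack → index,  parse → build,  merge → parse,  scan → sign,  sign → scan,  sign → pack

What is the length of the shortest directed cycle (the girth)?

2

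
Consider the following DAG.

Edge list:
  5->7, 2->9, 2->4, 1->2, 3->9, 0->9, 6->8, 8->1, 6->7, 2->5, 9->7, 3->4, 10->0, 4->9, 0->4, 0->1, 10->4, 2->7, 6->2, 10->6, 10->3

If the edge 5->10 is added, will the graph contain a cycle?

Yes

Adding 5→10 creates a cycle iff 10 can already reach 5.
Path from 10: 10 → 6 → 2 → 5.
So 10 → … → 5 → 10 is a cycle.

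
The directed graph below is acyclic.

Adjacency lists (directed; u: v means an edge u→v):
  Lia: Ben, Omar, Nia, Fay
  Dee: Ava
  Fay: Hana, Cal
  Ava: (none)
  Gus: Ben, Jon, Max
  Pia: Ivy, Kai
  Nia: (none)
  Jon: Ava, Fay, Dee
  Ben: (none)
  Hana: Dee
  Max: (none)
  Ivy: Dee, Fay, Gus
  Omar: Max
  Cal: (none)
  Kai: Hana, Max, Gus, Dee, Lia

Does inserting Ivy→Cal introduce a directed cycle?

Adding Ivy→Cal creates a cycle iff Cal can already reach Ivy.
Explore from Cal: no path reaches Ivy. The graph stays acyclic.

No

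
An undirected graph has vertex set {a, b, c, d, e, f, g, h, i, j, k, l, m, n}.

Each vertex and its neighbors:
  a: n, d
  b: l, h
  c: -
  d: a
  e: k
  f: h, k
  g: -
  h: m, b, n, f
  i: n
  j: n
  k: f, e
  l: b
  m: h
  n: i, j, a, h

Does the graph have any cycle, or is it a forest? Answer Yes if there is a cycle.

DFS, tracking each vertex's parent; an edge to a visited non-parent vertex closes a cycle.
Start from h:
visit h (parent –)
  visit m (parent h)
    m–h: parent, skip
  visit b (parent h)
    visit l (parent b)
      l–b: parent, skip
    b–h: parent, skip
  visit n (parent h)
    visit i (parent n)
      i–n: parent, skip
    visit j (parent n)
      j–n: parent, skip
    visit a (parent n)
      a–n: parent, skip
      visit d (parent a)
        d–a: parent, skip
    n–h: parent, skip
  visit f (parent h)
    f–h: parent, skip
    visit k (parent f)
      k–f: parent, skip
      visit e (parent k)
        e–k: parent, skip
visit c (parent –)
visit g (parent –)
No non-parent visited neighbor found — the graph is a forest.

No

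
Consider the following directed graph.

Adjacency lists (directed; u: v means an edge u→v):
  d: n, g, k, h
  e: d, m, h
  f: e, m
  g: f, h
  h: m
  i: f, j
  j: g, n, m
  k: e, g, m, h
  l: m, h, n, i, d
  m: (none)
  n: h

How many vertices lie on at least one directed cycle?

5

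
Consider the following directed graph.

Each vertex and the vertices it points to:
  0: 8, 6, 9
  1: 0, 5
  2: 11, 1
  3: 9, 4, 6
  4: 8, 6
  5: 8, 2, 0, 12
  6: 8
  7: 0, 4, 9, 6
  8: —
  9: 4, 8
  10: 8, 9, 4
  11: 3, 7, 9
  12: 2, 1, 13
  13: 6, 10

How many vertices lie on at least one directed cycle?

4

A vertex is on a directed cycle iff it belongs to a strongly connected component of size ≥ 2 (or has a self-loop).
The vertices on cycles are {1, 2, 5, 12} — 4 in total.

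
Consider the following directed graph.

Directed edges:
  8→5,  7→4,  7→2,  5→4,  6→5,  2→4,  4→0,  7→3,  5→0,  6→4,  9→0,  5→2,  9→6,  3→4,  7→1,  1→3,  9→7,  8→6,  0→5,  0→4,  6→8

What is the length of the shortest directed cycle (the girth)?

2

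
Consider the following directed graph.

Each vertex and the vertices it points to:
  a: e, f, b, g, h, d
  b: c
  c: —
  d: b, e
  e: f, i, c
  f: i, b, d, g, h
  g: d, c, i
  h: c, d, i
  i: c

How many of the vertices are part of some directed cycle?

A vertex is on a directed cycle iff it belongs to a strongly connected component of size ≥ 2 (or has a self-loop).
The vertices on cycles are {d, e, f, g, h} — 5 in total.

5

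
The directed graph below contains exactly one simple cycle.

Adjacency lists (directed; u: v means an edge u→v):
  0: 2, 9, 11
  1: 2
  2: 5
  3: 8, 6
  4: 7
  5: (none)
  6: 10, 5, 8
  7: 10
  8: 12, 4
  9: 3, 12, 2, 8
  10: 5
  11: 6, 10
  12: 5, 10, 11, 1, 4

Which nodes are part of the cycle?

6, 8, 11, 12

DFS with gray/black marking from 8:
8 gray
  12 gray
    5 gray
    5 black
    10 gray
      10→5: 5 black — skip
    10 black
    11 gray
      6 gray
        6→10: 10 black — skip
        6→5: 5 black — skip
        6→8: 8 is gray → back edge
Back edge closes the cycle 8 → 12 → 11 → 6 → 8; its vertices are {6, 8, 11, 12}.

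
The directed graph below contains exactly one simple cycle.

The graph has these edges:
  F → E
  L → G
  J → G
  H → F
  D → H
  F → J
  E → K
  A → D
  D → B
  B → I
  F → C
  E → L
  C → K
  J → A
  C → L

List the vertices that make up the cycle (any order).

DFS with gray/black marking from F:
F gray
  J gray
    A gray
      D gray
        B gray
          I gray
          I black
        B black
        H gray
          H→F: F is gray → back edge
Back edge closes the cycle F → J → A → D → H → F; its vertices are {A, D, F, H, J}.

A, D, F, H, J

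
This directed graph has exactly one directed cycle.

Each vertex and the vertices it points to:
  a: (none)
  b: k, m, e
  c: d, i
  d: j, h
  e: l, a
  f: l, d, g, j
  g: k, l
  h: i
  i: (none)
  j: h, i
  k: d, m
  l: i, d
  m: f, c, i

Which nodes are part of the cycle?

f, g, k, m

DFS with gray/black marking from k:
k gray
  d gray
    j gray
      h gray
        i gray
        i black
      h black
      j→i: i black — skip
    j black
    d→h: h black — skip
  d black
  m gray
    f gray
      l gray
        l→i: i black — skip
        l→d: d black — skip
      l black
      f→d: d black — skip
      g gray
        g→k: k is gray → back edge
Back edge closes the cycle k → m → f → g → k; its vertices are {f, g, k, m}.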